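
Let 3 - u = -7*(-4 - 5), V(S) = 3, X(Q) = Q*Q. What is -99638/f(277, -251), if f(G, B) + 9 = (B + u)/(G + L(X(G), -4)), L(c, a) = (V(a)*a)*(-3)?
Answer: 15593347/1564 ≈ 9970.2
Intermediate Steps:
X(Q) = Q**2
u = -60 (u = 3 - (-7)*(-4 - 5) = 3 - (-7)*(-9) = 3 - 1*63 = 3 - 63 = -60)
L(c, a) = -9*a (L(c, a) = (3*a)*(-3) = -9*a)
f(G, B) = -9 + (-60 + B)/(36 + G) (f(G, B) = -9 + (B - 60)/(G - 9*(-4)) = -9 + (-60 + B)/(G + 36) = -9 + (-60 + B)/(36 + G))
-99638/f(277, -251) = -99638*(36 + 277)/(-384 - 251 - 9*277) = -99638*313/(-384 - 251 - 2493) = -99638/((1/313)*(-3128)) = -99638/(-3128/313) = -99638*(-313/3128) = 15593347/1564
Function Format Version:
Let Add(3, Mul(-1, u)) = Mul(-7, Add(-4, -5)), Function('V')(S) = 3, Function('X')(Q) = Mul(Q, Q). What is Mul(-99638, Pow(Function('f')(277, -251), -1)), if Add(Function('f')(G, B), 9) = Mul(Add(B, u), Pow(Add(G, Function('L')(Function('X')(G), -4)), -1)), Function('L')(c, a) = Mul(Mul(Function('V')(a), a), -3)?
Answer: Rational(15593347, 1564) ≈ 9970.2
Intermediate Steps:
Function('X')(Q) = Pow(Q, 2)
u = -60 (u = Add(3, Mul(-1, Mul(-7, Add(-4, -5)))) = Add(3, Mul(-1, Mul(-7, -9))) = Add(3, Mul(-1, 63)) = Add(3, -63) = -60)
Function('L')(c, a) = Mul(-9, a) (Function('L')(c, a) = Mul(Mul(3, a), -3) = Mul(-9, a))
Function('f')(G, B) = Add(-9, Mul(Pow(Add(36, G), -1), Add(-60, B))) (Function('f')(G, B) = Add(-9, Mul(Add(B, -60), Pow(Add(G, Mul(-9, -4)), -1))) = Add(-9, Mul(Add(-60, B), Pow(Add(G, 36), -1))) = Add(-9, Mul(Add(-60, B), Pow(Add(36, G), -1))) = Add(-9, Mul(Pow(Add(36, G), -1), Add(-60, B))))
Mul(-99638, Pow(Function('f')(277, -251), -1)) = Mul(-99638, Pow(Mul(Pow(Add(36, 277), -1), Add(-384, -251, Mul(-9, 277))), -1)) = Mul(-99638, Pow(Mul(Pow(313, -1), Add(-384, -251, -2493)), -1)) = Mul(-99638, Pow(Mul(Rational(1, 313), -3128), -1)) = Mul(-99638, Pow(Rational(-3128, 313), -1)) = Mul(-99638, Rational(-313, 3128)) = Rational(15593347, 1564)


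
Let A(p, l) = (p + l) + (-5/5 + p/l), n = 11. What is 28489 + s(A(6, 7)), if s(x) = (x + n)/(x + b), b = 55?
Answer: 13532442/475 ≈ 28489.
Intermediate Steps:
A(p, l) = -1 + l + p + p/l (A(p, l) = (l + p) + (-5*⅕ + p/l) = (l + p) + (-1 + p/l) = -1 + l + p + p/l)
s(x) = (11 + x)/(55 + x) (s(x) = (x + 11)/(x + 55) = (11 + x)/(55 + x))
28489 + s(A(6, 7)) = 28489 + (11 + (-1 + 7 + 6 + 6/7))/(55 + (-1 + 7 + 6 + 6/7)) = 28489 + (11 + 90/7)/(55 + 90/7) = 28489 + (167/7)/(475/7) = 28489 + (7/475)*(167/7) = 28489 + 167/475 = 13532442/475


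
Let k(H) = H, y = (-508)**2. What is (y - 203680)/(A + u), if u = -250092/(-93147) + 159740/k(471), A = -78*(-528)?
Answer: 99414489042/75909637655 ≈ 1.3096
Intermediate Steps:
y = 258064
A = 41184
u = 4999031704/14624079 (u = -250092/(-93147) + 159740/471 = -250092*(-1/93147) + 159740*(1/471) = 83364/31049 + 159740/471 = 4999031704/14624079 ≈ 341.84)
(y - 203680)/(A + u) = (258064 - 203680)/(41184 + 4999031704/14624079) = 54384/(607277101240/14624079) = 54384*(14624079/607277101240) = 99414489042/75909637655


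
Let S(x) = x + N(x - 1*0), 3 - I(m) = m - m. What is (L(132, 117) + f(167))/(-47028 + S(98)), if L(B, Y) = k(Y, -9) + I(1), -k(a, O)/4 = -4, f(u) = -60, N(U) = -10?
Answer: 41/46940 ≈ 0.00087346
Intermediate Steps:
I(m) = 3 (I(m) = 3 - (m - m) = 3 - 1*0 = 3 + 0 = 3)
k(a, O) = 16 (k(a, O) = -4*(-4) = 16)
S(x) = -10 + x (S(x) = x - 10 = -10 + x)
L(B, Y) = 19 (L(B, Y) = 16 + 3 = 19)
(L(132, 117) + f(167))/(-47028 + S(98)) = (19 - 60)/(-47028 + (-10 + 98)) = -41/(-47028 + 88) = -41/(-46940) = -41*(-1/46940) = 41/46940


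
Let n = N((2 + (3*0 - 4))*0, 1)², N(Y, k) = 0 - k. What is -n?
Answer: -1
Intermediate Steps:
N(Y, k) = -k
n = 1 (n = (-1*1)² = (-1)² = 1)
-n = -1*1 = -1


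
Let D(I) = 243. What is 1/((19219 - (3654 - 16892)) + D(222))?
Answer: 1/32700 ≈ 3.0581e-5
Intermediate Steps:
1/((19219 - (3654 - 16892)) + D(222)) = 1/((19219 - (3654 - 16892)) + 243) = 1/((19219 - 1*(-13238)) + 243) = 1/((19219 + 13238) + 243) = 1/(32457 + 243) = 1/32700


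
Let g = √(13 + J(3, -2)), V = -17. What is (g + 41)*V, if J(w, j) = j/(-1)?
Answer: -697 - 17*√15 ≈ -762.84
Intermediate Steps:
J(w, j) = -j (J(w, j) = j*(-1) = -j)
g = √15 (g = √(13 - 1*(-2)) = √(13 + 2) = √15 ≈ 3.8730)
(g + 41)*V = (√15 + 41)*(-17) = (41 + √15)*(-17) = -697 - 17*√15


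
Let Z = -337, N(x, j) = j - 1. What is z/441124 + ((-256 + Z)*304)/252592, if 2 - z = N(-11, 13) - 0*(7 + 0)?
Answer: -2485150989/3482012294 ≈ -0.71371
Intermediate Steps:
N(x, j) = -1 + j
z = -10 (z = 2 - ((-1 + 13) - 0*(7 + 0)) = 2 - (12 - 0*7) = 2 - (12 - 31*0) = 2 - (12 + 0) = 2 - 1*12 = 2 - 12 = -10)
z/441124 + ((-256 + Z)*304)/252592 = -10/441124 + ((-256 - 337)*304)/252592 = -10*1/441124 - 593*304*(1/252592) = -5/220562 - 180272*1/252592 = -5/220562 - 11267/15787 = -2485150989/3482012294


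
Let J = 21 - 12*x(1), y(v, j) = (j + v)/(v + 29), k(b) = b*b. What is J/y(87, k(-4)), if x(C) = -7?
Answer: 12180/103 ≈ 118.25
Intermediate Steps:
k(b) = b²
y(v, j) = (j + v)/(29 + v)
J = 105 (J = 21 - 12*(-7) = 21 + 84 = 105)
J/y(87, k(-4)) = 105/((((-4)² + 87)/(29 + 87))) = 105/(((16 + 87)/116)) = 105/(((1/116)*103)) = 105/(103/116) = 105*(116/103) = 12180/103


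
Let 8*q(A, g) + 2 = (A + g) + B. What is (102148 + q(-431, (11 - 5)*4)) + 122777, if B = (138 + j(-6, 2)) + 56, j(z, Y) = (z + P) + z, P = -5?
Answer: 224896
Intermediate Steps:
j(z, Y) = -5 + 2*z (j(z, Y) = (z - 5) + z = (-5 + z) + z = -5 + 2*z)
B = 177 (B = (138 + (-5 + 2*(-6))) + 56 = (138 + (-5 - 12)) + 56 = (138 - 17) + 56 = 121 + 56 = 177)
q(A, g) = 175/8 + A/8 + g/8 (q(A, g) = -¼ + ((A + g) + 177)/8 = -¼ + (177 + A + g)/8 = -¼ + (177/8 + A/8 + g/8) = 175/8 + A/8 + g/8)
(102148 + q(-431, (11 - 5)*4)) + 122777 = (102148 + (175/8 + (⅛)*(-431) + ((11 - 5)*4)/8)) + 122777 = (102148 + (175/8 - 431/8 + (6*4)/8)) + 122777 = (102148 + (175/8 - 431/8 + (⅛)*24)) + 122777 = (102148 + (175/8 - 431/8 + 3)) + 122777 = (102148 - 29) + 122777 = 102119 + 122777 = 224896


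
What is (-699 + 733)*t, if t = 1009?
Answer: 34306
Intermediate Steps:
(-699 + 733)*t = (-699 + 733)*1009 = 34*1009 = 34306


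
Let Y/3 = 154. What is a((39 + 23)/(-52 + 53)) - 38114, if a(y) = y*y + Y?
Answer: -33808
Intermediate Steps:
Y = 462 (Y = 3*154 = 462)
a(y) = 462 + y**2 (a(y) = y*y + 462 = y**2 + 462 = 462 + y**2)
a((39 + 23)/(-52 + 53)) - 38114 = (462 + ((39 + 23)/(-52 + 53))**2) - 38114 = (462 + (62/1)**2) - 38114 = (462 + (62*1)**2) - 38114 = (462 + 62**2) - 38114 = (462 + 3844) - 38114 = 4306 - 38114 = -33808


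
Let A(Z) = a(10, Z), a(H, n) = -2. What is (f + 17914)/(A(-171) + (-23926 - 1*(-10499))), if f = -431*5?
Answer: -15759/13429 ≈ -1.1735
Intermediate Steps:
f = -2155
A(Z) = -2
(f + 17914)/(A(-171) + (-23926 - 1*(-10499))) = (-2155 + 17914)/(-2 + (-23926 - 1*(-10499))) = 15759/(-2 + (-23926 + 10499)) = 15759/(-2 - 13427) = 15759/(-13429) = 15759*(-1/13429) = -15759/13429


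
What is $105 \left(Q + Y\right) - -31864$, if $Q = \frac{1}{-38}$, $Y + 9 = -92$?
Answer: $\frac{807737}{38} \approx 21256.0$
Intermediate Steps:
$Y = -101$ ($Y = -9 - 92 = -101$)
$Q = - \frac{1}{38} \approx -0.026316$
$105 \left(Q + Y\right) - -31864 = 105 \left(- \frac{1}{38} - 101\right) - -31864 = 105 \left(- \frac{3839}{38}\right) + 31864 = - \frac{403095}{38} + 31864 = \frac{807737}{38}$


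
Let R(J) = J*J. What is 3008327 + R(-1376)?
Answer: 4901703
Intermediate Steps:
R(J) = J**2
3008327 + R(-1376) = 3008327 + (-1376)**2 = 3008327 + 1893376 = 4901703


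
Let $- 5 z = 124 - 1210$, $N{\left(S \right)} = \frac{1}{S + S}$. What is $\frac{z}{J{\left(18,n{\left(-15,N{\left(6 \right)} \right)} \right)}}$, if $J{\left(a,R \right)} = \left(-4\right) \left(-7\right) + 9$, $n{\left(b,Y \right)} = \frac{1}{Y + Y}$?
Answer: $\frac{1086}{185} \approx 5.8703$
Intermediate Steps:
$N{\left(S \right)} = \frac{1}{2 S}$
$z = \frac{1086}{5}$ ($z = - \frac{124 - 1210}{5} = \left(- \frac{1}{5}\right) \left(-1086\right) = \frac{1086}{5} \approx 217.2$)
$n{\left(b,Y \right)} = \frac{1}{2 Y}$
$J{\left(a,R \right)} = 37$ ($J{\left(a,R \right)} = 28 + 9 = 37$)
$\frac{z}{J{\left(18,n{\left(-15,N{\left(6 \right)} \right)} \right)}} = \frac{1086}{5 \cdot 37} = \frac{1086}{5} \cdot \frac{1}{37} = \frac{1086}{185}$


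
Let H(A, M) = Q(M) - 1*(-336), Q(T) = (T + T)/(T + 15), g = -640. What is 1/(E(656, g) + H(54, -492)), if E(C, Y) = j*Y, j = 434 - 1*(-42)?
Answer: -159/48384008 ≈ -3.2862e-6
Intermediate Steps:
Q(T) = 2*T/(15 + T) (Q(T) = (2*T)/(15 + T) = 2*T/(15 + T))
H(A, M) = 336 + 2*M/(15 + M) (H(A, M) = 2*M/(15 + M) - 1*(-336) = 2*M/(15 + M) + 336 = 336 + 2*M/(15 + M))
j = 476 (j = 434 + 42 = 476)
E(C, Y) = 476*Y
1/(E(656, g) + H(54, -492)) = 1/(476*(-640) + 2*(2520 + 169*(-492))/(15 - 492)) = 1/(-304640 + 2*(2520 - 83148)/(-477)) = 1/(-304640 + 2*(-1/477)*(-80628)) = 1/(-304640 + 53752/159) = 1/(-48384008/159) = -159/48384008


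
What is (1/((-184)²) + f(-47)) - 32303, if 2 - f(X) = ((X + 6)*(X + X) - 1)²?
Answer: -503706520959/33856 ≈ -1.4878e+7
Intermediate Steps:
f(X) = 2 - (-1 + 2*X*(6 + X))² (f(X) = 2 - ((X + 6)*(X + X) - 1)² = 2 - ((6 + X)*(2*X) - 1)² = 2 - (2*X*(6 + X) - 1)² = 2 - (-1 + 2*X*(6 + X))²)
(1/((-184)²) + f(-47)) - 32303 = (1/((-184)²) + (2 - (-1 + 2*(-47)² + 12*(-47))²)) - 32303 = (1/33856 + (2 - (-1 + 2*2209 - 564)²)) - 32303 = (1/33856 + (2 - (-1 + 4418 - 564)²)) - 32303 = (1/33856 + (2 - 1*3853²)) - 32303 = (1/33856 + (2 - 1*14845609)) - 32303 = (1/33856 + (2 - 14845609)) - 32303 = (1/33856 - 14845607) - 32303 = -502612870591/33856 - 32303 = -503706520959/33856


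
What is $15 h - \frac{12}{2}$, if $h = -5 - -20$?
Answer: $219$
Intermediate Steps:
$h = 15$ ($h = -5 + 20 = 15$)
$15 h - \frac{12}{2} = 15 \cdot 15 - \frac{12}{2} = 225 - 6 = 219$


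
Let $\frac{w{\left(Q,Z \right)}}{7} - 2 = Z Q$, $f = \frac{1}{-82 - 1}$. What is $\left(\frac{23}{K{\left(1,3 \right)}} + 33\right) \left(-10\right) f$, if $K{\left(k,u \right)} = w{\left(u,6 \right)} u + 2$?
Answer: $\frac{69745}{17513} \approx 3.9825$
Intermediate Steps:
$f = - \frac{1}{83}$ ($f = \frac{1}{-83} = - \frac{1}{83} \approx -0.012048$)
$w{\left(Q,Z \right)} = 14 + 7 Q Z$ ($w{\left(Q,Z \right)} = 14 + 7 Z Q = 14 + 7 Q Z$)
$K{\left(k,u \right)} = 2 + u \left(14 + 42 u\right)$ ($K{\left(k,u \right)} = \left(14 + 7 u 6\right) u + 2 = \left(14 + 42 u\right) u + 2 = u \left(14 + 42 u\right) + 2 = 2 + u \left(14 + 42 u\right)$)
$\left(\frac{23}{K{\left(1,3 \right)}} + 33\right) \left(-10\right) f = \left(\frac{23}{2 + 14 \cdot 3 + 42 \cdot 3^{2}} + 33\right) \left(-10\right) \left(- \frac{1}{83}\right) = \left(\frac{23}{2 + 42 + 42 \cdot 9} + 33\right) \left(-10\right) \left(- \frac{1}{83}\right) = \left(\frac{23}{2 + 42 + 378} + 33\right) \left(-10\right) \left(- \frac{1}{83}\right) = \left(\frac{23}{422} + 33\right) \left(-10\right) \left(- \frac{1}{83}\right) = \frac{13949}{422} \left(-10\right) \left(- \frac{1}{83}\right) = \left(- \frac{69745}{211}\right) \left(- \frac{1}{83}\right) = \frac{69745}{17513}$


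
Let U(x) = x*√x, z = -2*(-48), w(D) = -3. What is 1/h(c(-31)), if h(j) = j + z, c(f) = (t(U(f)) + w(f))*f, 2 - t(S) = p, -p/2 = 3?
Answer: -1/59 ≈ -0.016949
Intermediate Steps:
p = -6 (p = -2*3 = -6)
z = 96
U(x) = x^(3/2)
t(S) = 8 (t(S) = 2 - 1*(-6) = 2 + 6 = 8)
c(f) = 5*f (c(f) = (8 - 3)*f = 5*f)
h(j) = 96 + j (h(j) = j + 96 = 96 + j)
1/h(c(-31)) = 1/(96 + 5*(-31)) = 1/(96 - 155) = 1/(-59) = -1/59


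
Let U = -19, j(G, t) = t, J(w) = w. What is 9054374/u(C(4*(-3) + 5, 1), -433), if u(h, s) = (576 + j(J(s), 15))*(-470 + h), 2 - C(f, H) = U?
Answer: -9054374/265359 ≈ -34.121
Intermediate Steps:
C(f, H) = 21 (C(f, H) = 2 - 1*(-19) = 2 + 19 = 21)
u(h, s) = -277770 + 591*h (u(h, s) = (576 + 15)*(-470 + h) = 591*(-470 + h) = -277770 + 591*h)
9054374/u(C(4*(-3) + 5, 1), -433) = 9054374/(-277770 + 591*21) = 9054374/(-277770 + 12411) = 9054374/(-265359) = 9054374*(-1/265359) = -9054374/265359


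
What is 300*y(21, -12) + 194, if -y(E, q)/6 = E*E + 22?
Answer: -833206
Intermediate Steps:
y(E, q) = -132 - 6*E² (y(E, q) = -6*(E*E + 22) = -6*(E² + 22) = -6*(22 + E²) = -132 - 6*E²)
300*y(21, -12) + 194 = 300*(-132 - 6*21²) + 194 = 300*(-132 - 6*441) + 194 = 300*(-132 - 2646) + 194 = 300*(-2778) + 194 = -833400 + 194 = -833206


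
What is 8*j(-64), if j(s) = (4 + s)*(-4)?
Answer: 1920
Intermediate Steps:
j(s) = -16 - 4*s
8*j(-64) = 8*(-16 - 4*(-64)) = 8*(-16 + 256) = 8*240 = 1920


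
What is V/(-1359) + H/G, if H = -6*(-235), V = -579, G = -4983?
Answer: 713/4983 ≈ 0.14309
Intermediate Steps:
H = 1410
V/(-1359) + H/G = -579/(-1359) + 1410/(-4983) = -579*(-1/1359) + 1410*(-1/4983) = 193/453 - 470/1661 = 713/4983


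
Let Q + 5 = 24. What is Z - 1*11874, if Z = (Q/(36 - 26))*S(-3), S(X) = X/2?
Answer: -237537/20 ≈ -11877.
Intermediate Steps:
S(X) = X/2 (S(X) = X*(½) = X/2)
Q = 19 (Q = -5 + 24 = 19)
Z = -57/20 (Z = (19/(36 - 26))*((½)*(-3)) = (19/10)*(-3/2) = -57/20 ≈ -2.8500)
Z - 1*11874 = -57/20 - 1*11874 = -57/20 - 11874 = -237537/20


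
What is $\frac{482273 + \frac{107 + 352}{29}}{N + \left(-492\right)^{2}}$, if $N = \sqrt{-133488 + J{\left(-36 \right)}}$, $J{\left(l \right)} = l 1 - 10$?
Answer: $\frac{99576415296}{49978185155} - \frac{411364 i \sqrt{133534}}{49978185155} \approx 1.9924 - 0.0030078 i$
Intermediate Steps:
$J{\left(l \right)} = -10 + l$ ($J{\left(l \right)} = l - 10 = -10 + l$)
$N = i \sqrt{133534}$ ($N = \sqrt{-133488 - 46} = \sqrt{-133534} = i \sqrt{133534} \approx 365.42 i$)
$\frac{482273 + \frac{107 + 352}{29}}{N + \left(-492\right)^{2}} = \frac{482273 + \frac{107 + 352}{29}}{i \sqrt{133534} + \left(-492\right)^{2}} = \frac{482273 + \frac{1}{29} \cdot 459}{i \sqrt{133534} + 242064} = \frac{482273 + \frac{459}{29}}{242064 + i \sqrt{133534}} = \frac{13986376}{29 \left(242064 + i \sqrt{133534}\right)}$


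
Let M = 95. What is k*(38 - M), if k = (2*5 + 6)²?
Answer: -14592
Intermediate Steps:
k = 256 (k = (10 + 6)² = 16² = 256)
k*(38 - M) = 256*(38 - 1*95) = 256*(38 - 95) = 256*(-57) = -14592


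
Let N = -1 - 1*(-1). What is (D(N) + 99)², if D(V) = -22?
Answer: 5929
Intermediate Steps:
N = 0 (N = -1 + 1 = 0)
(D(N) + 99)² = (-22 + 99)² = 77² = 5929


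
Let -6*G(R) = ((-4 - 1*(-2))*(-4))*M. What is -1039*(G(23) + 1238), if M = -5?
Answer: -3879626/3 ≈ -1.2932e+6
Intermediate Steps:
G(R) = 20/3 (G(R) = -(-4 - 1*(-2))*(-4)*(-5)/6 = -(-4 + 2)*(-4)*(-5)/6 = -(-2*(-4))*(-5)/6 = -4*(-5)/3 = -⅙*(-40) = 20/3)
-1039*(G(23) + 1238) = -1039*(20/3 + 1238) = -1039*3734/3 = -3879626/3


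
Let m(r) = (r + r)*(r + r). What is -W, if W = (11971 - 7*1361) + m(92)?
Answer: -36300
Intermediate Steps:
m(r) = 4*r**2 (m(r) = (2*r)*(2*r) = 4*r**2)
W = 36300 (W = (11971 - 7*1361) + 4*92**2 = (11971 - 9527) + 4*8464 = 2444 + 33856 = 36300)
-W = -1*36300 = -36300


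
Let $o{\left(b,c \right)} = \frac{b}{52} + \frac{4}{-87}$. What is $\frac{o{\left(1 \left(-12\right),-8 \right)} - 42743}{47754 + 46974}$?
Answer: $- \frac{24171323}{53568684} \approx -0.45122$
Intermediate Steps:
$o{\left(b,c \right)} = - \frac{4}{87} + \frac{b}{52}$ ($o{\left(b,c \right)} = b \frac{1}{52} + 4 \left(- \frac{1}{87}\right) = \frac{b}{52} - \frac{4}{87} = - \frac{4}{87} + \frac{b}{52}$)
$\frac{o{\left(1 \left(-12\right),-8 \right)} - 42743}{47754 + 46974} = \frac{\left(- \frac{4}{87} + \frac{1 \left(-12\right)}{52}\right) - 42743}{47754 + 46974} = \frac{\left(- \frac{4}{87} + \frac{1}{52} \left(-12\right)\right) - 42743}{94728} = \left(\left(- \frac{4}{87} - \frac{3}{13}\right) - 42743\right) \frac{1}{94728} = \left(- \frac{313}{1131} - 42743\right) \frac{1}{94728} = \left(- \frac{48342646}{1131}\right) \frac{1}{94728} = - \frac{24171323}{53568684}$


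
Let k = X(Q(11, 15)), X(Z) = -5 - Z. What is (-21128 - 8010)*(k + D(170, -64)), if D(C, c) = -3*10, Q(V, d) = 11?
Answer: 1340348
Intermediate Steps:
D(C, c) = -30
k = -16 (k = -5 - 1*11 = -5 - 11 = -16)
(-21128 - 8010)*(k + D(170, -64)) = (-21128 - 8010)*(-16 - 30) = -29138*(-46) = 1340348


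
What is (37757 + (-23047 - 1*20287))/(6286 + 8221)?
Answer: -5577/14507 ≈ -0.38444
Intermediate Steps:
(37757 + (-23047 - 1*20287))/(6286 + 8221) = (37757 + (-23047 - 20287))/14507 = (37757 - 43334)*(1/14507) = -5577*1/14507 = -5577/14507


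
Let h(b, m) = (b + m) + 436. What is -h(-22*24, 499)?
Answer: -407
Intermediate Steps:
h(b, m) = 436 + b + m
-h(-22*24, 499) = -(436 - 22*24 + 499) = -(436 - 528 + 499) = -1*407 = -407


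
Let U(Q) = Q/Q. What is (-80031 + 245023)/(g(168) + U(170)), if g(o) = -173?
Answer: -41248/43 ≈ -959.26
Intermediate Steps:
U(Q) = 1
(-80031 + 245023)/(g(168) + U(170)) = (-80031 + 245023)/(-173 + 1) = 164992/(-172) = 164992*(-1/172) = -41248/43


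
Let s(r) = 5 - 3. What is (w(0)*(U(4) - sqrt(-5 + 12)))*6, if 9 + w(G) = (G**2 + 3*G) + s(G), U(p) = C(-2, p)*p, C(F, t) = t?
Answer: -672 + 42*sqrt(7) ≈ -560.88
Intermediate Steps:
s(r) = 2
U(p) = p**2 (U(p) = p*p = p**2)
w(G) = -7 + G**2 + 3*G (w(G) = -9 + ((G**2 + 3*G) + 2) = -9 + (2 + G**2 + 3*G) = -7 + G**2 + 3*G)
(w(0)*(U(4) - sqrt(-5 + 12)))*6 = ((-7 + 0**2 + 3*0)*(4**2 - sqrt(-5 + 12)))*6 = ((-7 + 0 + 0)*(16 - sqrt(7)))*6 = -7*(16 - sqrt(7))*6 = (-112 + 7*sqrt(7))*6 = -672 + 42*sqrt(7)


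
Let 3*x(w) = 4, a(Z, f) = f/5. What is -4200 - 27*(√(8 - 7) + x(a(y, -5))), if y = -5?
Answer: -4263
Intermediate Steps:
a(Z, f) = f/5 (a(Z, f) = f*(⅕) = f/5)
x(w) = 4/3 (x(w) = (⅓)*4 = 4/3)
-4200 - 27*(√(8 - 7) + x(a(y, -5))) = -4200 - 27*(√(8 - 7) + 4/3) = -4200 - 27*(√1 + 4/3) = -4200 - 27*(1 + 4/3) = -4200 - 27*7/3 = -4200 - 63 = -4263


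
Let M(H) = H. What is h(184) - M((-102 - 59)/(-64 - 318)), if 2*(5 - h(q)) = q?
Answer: -33395/382 ≈ -87.422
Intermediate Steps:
h(q) = 5 - q/2
h(184) - M((-102 - 59)/(-64 - 318)) = (5 - 1/2*184) - (-102 - 59)/(-64 - 318) = (5 - 92) - (-161)/(-382) = -87 - (-161)*(-1)/382 = -87 - 1*161/382 = -87 - 161/382 = -33395/382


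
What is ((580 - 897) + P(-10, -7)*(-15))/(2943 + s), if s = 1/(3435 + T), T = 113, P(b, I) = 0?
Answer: -1124716/10441765 ≈ -0.10771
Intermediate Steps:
s = 1/3548 (s = 1/(3435 + 113) = 1/3548 ≈ 0.00028185)
((580 - 897) + P(-10, -7)*(-15))/(2943 + s) = ((580 - 897) + 0*(-15))/(2943 + 1/3548) = (-317 + 0)/(10441765/3548) = -317*3548/10441765 = -1124716/10441765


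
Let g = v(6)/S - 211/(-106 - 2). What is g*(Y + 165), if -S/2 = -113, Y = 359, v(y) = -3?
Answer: 3102211/3051 ≈ 1016.8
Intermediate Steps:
S = 226 (S = -2*(-113) = 226)
g = 23681/12204 (g = -3/226 - 211/(-106 - 2) = -3*1/226 - 211/(-108) = -3/226 - 211*(-1/108) = -3/226 + 211/108 = 23681/12204 ≈ 1.9404)
g*(Y + 165) = 23681*(359 + 165)/12204 = (23681/12204)*524 = 3102211/3051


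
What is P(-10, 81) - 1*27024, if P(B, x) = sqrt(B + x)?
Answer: -27024 + sqrt(71) ≈ -27016.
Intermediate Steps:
P(-10, 81) - 1*27024 = sqrt(-10 + 81) - 1*27024 = sqrt(71) - 27024 = -27024 + sqrt(71)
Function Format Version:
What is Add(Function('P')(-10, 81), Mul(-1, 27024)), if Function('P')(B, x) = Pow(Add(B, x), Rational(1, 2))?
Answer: Add(-27024, Pow(71, Rational(1, 2))) ≈ -27016.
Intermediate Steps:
Add(Function('P')(-10, 81), Mul(-1, 27024)) = Add(Pow(Add(-10, 81), Rational(1, 2)), Mul(-1, 27024)) = Add(Pow(71, Rational(1, 2)), -27024) = Add(-27024, Pow(71, Rational(1, 2)))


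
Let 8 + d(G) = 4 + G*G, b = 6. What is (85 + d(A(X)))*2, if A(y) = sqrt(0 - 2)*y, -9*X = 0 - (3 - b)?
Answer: 1454/9 ≈ 161.56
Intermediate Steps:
X = -1/3 (X = -(0 - (3 - 1*6))/9 = -(0 - (3 - 6))/9 = -(0 - 1*(-3))/9 = -(0 + 3)/9 = -1/9*3 = -1/3 ≈ -0.33333)
A(y) = I*y*sqrt(2) (A(y) = sqrt(-2)*y = (I*sqrt(2))*y = I*y*sqrt(2))
d(G) = -4 + G**2 (d(G) = -8 + (4 + G*G) = -8 + (4 + G**2) = -4 + G**2)
(85 + d(A(X)))*2 = (85 + (-4 + (I*(-1/3)*sqrt(2))**2))*2 = (85 + (-4 + (-I*sqrt(2)/3)**2))*2 = (85 + (-4 - 2/9))*2 = (85 - 38/9)*2 = (727/9)*2 = 1454/9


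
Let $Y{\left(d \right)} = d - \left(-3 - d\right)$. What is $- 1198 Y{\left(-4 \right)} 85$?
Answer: $509150$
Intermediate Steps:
$Y{\left(d \right)} = 3 + 2 d$ ($Y{\left(d \right)} = d + \left(3 + d\right) = 3 + 2 d$)
$- 1198 Y{\left(-4 \right)} 85 = - 1198 \left(3 + 2 \left(-4\right)\right) 85 = - 1198 \left(3 - 8\right) 85 = \left(-1198\right) \left(-5\right) 85 = 5990 \cdot 85 = 509150$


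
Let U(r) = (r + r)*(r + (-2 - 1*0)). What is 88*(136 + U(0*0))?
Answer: 11968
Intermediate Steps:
U(r) = 2*r*(-2 + r) (U(r) = (2*r)*(r + (-2 + 0)) = (2*r)*(r - 2) = (2*r)*(-2 + r) = 2*r*(-2 + r))
88*(136 + U(0*0)) = 88*(136 + 2*(0*0)*(-2 + 0*0)) = 88*(136 + 2*0*(-2 + 0)) = 88*(136 + 2*0*(-2)) = 88*(136 + 0) = 88*136 = 11968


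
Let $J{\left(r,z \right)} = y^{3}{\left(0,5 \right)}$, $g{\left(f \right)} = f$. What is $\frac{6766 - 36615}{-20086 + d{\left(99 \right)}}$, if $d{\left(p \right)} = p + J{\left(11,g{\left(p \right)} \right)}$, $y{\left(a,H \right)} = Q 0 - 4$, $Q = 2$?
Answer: $\frac{29849}{20051} \approx 1.4887$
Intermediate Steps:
$y{\left(a,H \right)} = -4$ ($y{\left(a,H \right)} = 2 \cdot 0 - 4 = 0 - 4 = -4$)
$J{\left(r,z \right)} = -64$ ($J{\left(r,z \right)} = \left(-4\right)^{3} = -64$)
$d{\left(p \right)} = -64 + p$ ($d{\left(p \right)} = p - 64 = -64 + p$)
$\frac{6766 - 36615}{-20086 + d{\left(99 \right)}} = \frac{6766 - 36615}{-20086 + \left(-64 + 99\right)} = - \frac{29849}{-20086 + 35} = - \frac{29849}{-20051} = \left(-29849\right) \left(- \frac{1}{20051}\right) = \frac{29849}{20051}$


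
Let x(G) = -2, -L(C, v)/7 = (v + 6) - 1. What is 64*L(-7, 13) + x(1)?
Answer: -8066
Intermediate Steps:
L(C, v) = -35 - 7*v (L(C, v) = -7*((v + 6) - 1) = -7*((6 + v) - 1) = -7*(5 + v) = -35 - 7*v)
64*L(-7, 13) + x(1) = 64*(-35 - 7*13) - 2 = 64*(-35 - 91) - 2 = 64*(-126) - 2 = -8064 - 2 = -8066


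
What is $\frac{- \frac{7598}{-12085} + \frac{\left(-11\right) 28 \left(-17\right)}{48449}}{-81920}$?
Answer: $- \frac{215696281}{23982332518400} \approx -8.994 \cdot 10^{-6}$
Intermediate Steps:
$\frac{- \frac{7598}{-12085} + \frac{\left(-11\right) 28 \left(-17\right)}{48449}}{-81920} = \left(\left(-7598\right) \left(- \frac{1}{12085}\right) + \left(-308\right) \left(-17\right) \frac{1}{48449}\right) \left(- \frac{1}{81920}\right) = \left(\frac{7598}{12085} + 5236 \cdot \frac{1}{48449}\right) \left(- \frac{1}{81920}\right) = \left(\frac{7598}{12085} + \frac{5236}{48449}\right) \left(- \frac{1}{81920}\right) = \frac{431392562}{585506165} \left(- \frac{1}{81920}\right) = - \frac{215696281}{23982332518400}$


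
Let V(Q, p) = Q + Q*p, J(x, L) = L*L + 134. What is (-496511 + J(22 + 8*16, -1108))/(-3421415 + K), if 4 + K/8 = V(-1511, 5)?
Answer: -731287/3493975 ≈ -0.20930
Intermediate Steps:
J(x, L) = 134 + L² (J(x, L) = L² + 134 = 134 + L²)
K = -72560 (K = -32 + 8*(-1511*(1 + 5)) = -32 + 8*(-1511*6) = -32 + 8*(-9066) = -32 - 72528 = -72560)
(-496511 + J(22 + 8*16, -1108))/(-3421415 + K) = (-496511 + (134 + (-1108)²))/(-3421415 - 72560) = (-496511 + (134 + 1227664))/(-3493975) = (-496511 + 1227798)*(-1/3493975) = 731287*(-1/3493975) = -731287/3493975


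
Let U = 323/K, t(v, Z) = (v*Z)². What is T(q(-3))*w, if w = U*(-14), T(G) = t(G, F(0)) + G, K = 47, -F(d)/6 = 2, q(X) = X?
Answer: -5846946/47 ≈ -1.2440e+5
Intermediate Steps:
F(d) = -12 (F(d) = -6*2 = -12)
t(v, Z) = Z²*v² (t(v, Z) = (Z*v)² = Z²*v²)
T(G) = G + 144*G² (T(G) = (-12)²*G² + G = 144*G² + G = G + 144*G²)
U = 323/47 ≈ 6.8723
w = -4522/47 (w = (323/47)*(-14) = -4522/47 ≈ -96.213)
T(q(-3))*w = -3*(1 + 144*(-3))*(-4522/47) = -3*(1 - 432)*(-4522/47) = -3*(-431)*(-4522/47) = 1293*(-4522/47) = -5846946/47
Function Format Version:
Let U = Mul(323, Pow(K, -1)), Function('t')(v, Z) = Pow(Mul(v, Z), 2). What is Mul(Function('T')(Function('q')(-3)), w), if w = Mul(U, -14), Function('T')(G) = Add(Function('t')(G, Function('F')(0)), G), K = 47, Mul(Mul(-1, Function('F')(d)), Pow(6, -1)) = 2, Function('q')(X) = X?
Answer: Rational(-5846946, 47) ≈ -1.2440e+5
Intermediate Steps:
Function('F')(d) = -12 (Function('F')(d) = Mul(-6, 2) = -12)
Function('t')(v, Z) = Mul(Pow(Z, 2), Pow(v, 2)) (Function('t')(v, Z) = Pow(Mul(Z, v), 2) = Mul(Pow(Z, 2), Pow(v, 2)))
Function('T')(G) = Add(G, Mul(144, Pow(G, 2))) (Function('T')(G) = Add(Mul(Pow(-12, 2), Pow(G, 2)), G) = Add(Mul(144, Pow(G, 2)), G) = Add(G, Mul(144, Pow(G, 2))))
U = Rational(323, 47) (U = Mul(323, Pow(47, -1)) = Mul(323, Rational(1, 47)) = Rational(323, 47) ≈ 6.8723)
w = Rational(-4522, 47) (w = Mul(Rational(323, 47), -14) = Rational(-4522, 47) ≈ -96.213)
Mul(Function('T')(Function('q')(-3)), w) = Mul(Mul(-3, Add(1, Mul(144, -3))), Rational(-4522, 47)) = Mul(Mul(-3, Add(1, -432)), Rational(-4522, 47)) = Mul(Mul(-3, -431), Rational(-4522, 47)) = Mul(1293, Rational(-4522, 47)) = Rational(-5846946, 47)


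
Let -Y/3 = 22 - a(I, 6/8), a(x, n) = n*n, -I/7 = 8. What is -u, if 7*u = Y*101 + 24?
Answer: 103545/112 ≈ 924.51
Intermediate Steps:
I = -56 (I = -7*8 = -56)
a(x, n) = n**2
Y = -1029/16 (Y = -3*(22 - (6/8)**2) = -3*(22 - (6*(1/8))**2) = -3*(22 - (3/4)**2) = -3*(22 - 1*9/16) = -3*(22 - 9/16) = -3*343/16 = -1029/16 ≈ -64.313)
u = -103545/112 (u = (-1029/16*101 + 24)/7 = (-103929/16 + 24)/7 = (1/7)*(-103545/16) = -103545/112 ≈ -924.51)
-u = -1*(-103545/112) = 103545/112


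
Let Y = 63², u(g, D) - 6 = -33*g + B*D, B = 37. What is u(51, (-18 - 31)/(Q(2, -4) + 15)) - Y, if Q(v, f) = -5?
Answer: -58273/10 ≈ -5827.3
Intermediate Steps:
u(g, D) = 6 - 33*g + 37*D (u(g, D) = 6 + (-33*g + 37*D) = 6 - 33*g + 37*D)
Y = 3969
u(51, (-18 - 31)/(Q(2, -4) + 15)) - Y = (6 - 33*51 + 37*((-18 - 31)/(-5 + 15))) - 1*3969 = (6 - 1683 + 37*(-49/10)) - 3969 = (6 - 1683 - 1813/10) - 3969 = -18583/10 - 3969 = -58273/10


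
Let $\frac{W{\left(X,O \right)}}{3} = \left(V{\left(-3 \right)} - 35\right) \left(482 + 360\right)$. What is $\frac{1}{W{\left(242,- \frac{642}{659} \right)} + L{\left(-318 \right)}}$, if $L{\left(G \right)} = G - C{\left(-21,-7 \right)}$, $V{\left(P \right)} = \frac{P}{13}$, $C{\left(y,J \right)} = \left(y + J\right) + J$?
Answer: $- \frac{13}{1160587} \approx -1.1201 \cdot 10^{-5}$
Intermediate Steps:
$C{\left(y,J \right)} = y + 2 J$ ($C{\left(y,J \right)} = \left(J + y\right) + J = y + 2 J$)
$V{\left(P \right)} = \frac{P}{13}$ ($V{\left(P \right)} = P \frac{1}{13} = \frac{P}{13}$)
$L{\left(G \right)} = 35 + G$ ($L{\left(G \right)} = G - \left(-21 + 2 \left(-7\right)\right) = G - \left(-21 - 14\right) = G - -35 = G + 35 = 35 + G$)
$W{\left(X,O \right)} = - \frac{1156908}{13}$ ($W{\left(X,O \right)} = 3 \left(\frac{1}{13} \left(-3\right) - 35\right) \left(482 + 360\right) = 3 \left(- \frac{3}{13} - 35\right) 842 = 3 \left(\left(- \frac{458}{13}\right) 842\right) = 3 \left(- \frac{385636}{13}\right) = - \frac{1156908}{13}$)
$\frac{1}{W{\left(242,- \frac{642}{659} \right)} + L{\left(-318 \right)}} = \frac{1}{- \frac{1156908}{13} + \left(35 - 318\right)} = \frac{1}{- \frac{1156908}{13} - 283} = \frac{1}{- \frac{1160587}{13}} = - \frac{13}{1160587}$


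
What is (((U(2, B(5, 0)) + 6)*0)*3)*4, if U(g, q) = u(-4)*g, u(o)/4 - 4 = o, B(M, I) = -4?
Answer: 0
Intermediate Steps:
u(o) = 16 + 4*o
U(g, q) = 0 (U(g, q) = (16 + 4*(-4))*g = (16 - 16)*g = 0*g = 0)
(((U(2, B(5, 0)) + 6)*0)*3)*4 = (((0 + 6)*0)*3)*4 = ((6*0)*3)*4 = (0*3)*4 = 0*4 = 0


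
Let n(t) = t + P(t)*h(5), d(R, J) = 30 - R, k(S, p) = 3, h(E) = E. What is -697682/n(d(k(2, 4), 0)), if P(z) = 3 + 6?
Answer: -348841/36 ≈ -9690.0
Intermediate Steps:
P(z) = 9
n(t) = 45 + t (n(t) = t + 9*5 = t + 45 = 45 + t)
-697682/n(d(k(2, 4), 0)) = -697682/(45 + (30 - 1*3)) = -697682/(45 + (30 - 3)) = -697682/(45 + 27) = -697682/72 = -697682*1/72 = -348841/36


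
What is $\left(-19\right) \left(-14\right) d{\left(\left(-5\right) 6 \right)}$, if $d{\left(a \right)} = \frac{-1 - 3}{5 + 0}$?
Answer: $- \frac{1064}{5} \approx -212.8$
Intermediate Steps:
$d{\left(a \right)} = - \frac{4}{5}$
$\left(-19\right) \left(-14\right) d{\left(\left(-5\right) 6 \right)} = \left(-19\right) \left(-14\right) \left(- \frac{4}{5}\right) = 266 \left(- \frac{4}{5}\right) = - \frac{1064}{5}$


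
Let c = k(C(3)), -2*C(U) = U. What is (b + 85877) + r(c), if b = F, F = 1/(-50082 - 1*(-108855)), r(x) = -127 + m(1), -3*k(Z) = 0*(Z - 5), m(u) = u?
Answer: 5039843524/58773 ≈ 85751.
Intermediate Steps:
C(U) = -U/2
k(Z) = 0 (k(Z) = -0*(Z - 5) = -0*(-5 + Z) = -1/3*0 = 0)
c = 0
r(x) = -126 (r(x) = -127 + 1 = -126)
F = 1/58773 (F = 1/(-50082 + 108855) = 1/58773 ≈ 1.7015e-5)
b = 1/58773 ≈ 1.7015e-5
(b + 85877) + r(c) = (1/58773 + 85877) - 126 = 5047248922/58773 - 126 = 5039843524/58773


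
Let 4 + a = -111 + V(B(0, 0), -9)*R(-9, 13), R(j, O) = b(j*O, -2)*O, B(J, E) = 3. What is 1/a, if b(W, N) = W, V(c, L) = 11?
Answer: -1/16846 ≈ -5.9361e-5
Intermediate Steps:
R(j, O) = j*O² (R(j, O) = (j*O)*O = (O*j)*O = j*O²)
a = -16846 (a = -4 + (-111 + 11*(-9*13²)) = -4 + (-111 + 11*(-9*169)) = -4 + (-111 + 11*(-1521)) = -4 + (-111 - 16731) = -4 - 16842 = -16846)
1/a = 1/(-16846) = -1/16846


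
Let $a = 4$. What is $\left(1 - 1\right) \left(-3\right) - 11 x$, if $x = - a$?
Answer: $44$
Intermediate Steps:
$x = -4$ ($x = \left(-1\right) 4 = -4$)
$\left(1 - 1\right) \left(-3\right) - 11 x = \left(1 - 1\right) \left(-3\right) - -44 = 0 \left(-3\right) + 44 = 0 + 44 = 44$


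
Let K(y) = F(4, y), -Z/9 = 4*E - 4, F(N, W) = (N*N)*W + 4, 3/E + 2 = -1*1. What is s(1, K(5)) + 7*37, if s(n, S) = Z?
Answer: 331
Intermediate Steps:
E = -1 (E = 3/(-2 - 1*1) = 3/(-2 - 1) = 3/(-3) = 3*(-⅓) = -1)
F(N, W) = 4 + W*N² (F(N, W) = N²*W + 4 = W*N² + 4 = 4 + W*N²)
Z = 72 (Z = -9*(4*(-1) - 4) = -9*(-4 - 4) = -9*(-8) = 72)
K(y) = 4 + 16*y (K(y) = 4 + y*4² = 4 + y*16 = 4 + 16*y)
s(n, S) = 72
s(1, K(5)) + 7*37 = 72 + 7*37 = 72 + 259 = 331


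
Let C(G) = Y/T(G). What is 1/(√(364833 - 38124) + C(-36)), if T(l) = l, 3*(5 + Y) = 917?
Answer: 24354/952480043 + 8748*√36301/952480043 ≈ 0.0017755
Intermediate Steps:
Y = 902/3 (Y = -5 + (⅓)*917 = -5 + 917/3 = 902/3 ≈ 300.67)
C(G) = 902/(3*G)
1/(√(364833 - 38124) + C(-36)) = 1/(√(364833 - 38124) + (902/3)/(-36)) = 1/(√326709 + (902/3)*(-1/36)) = 1/(3*√36301 - 451/54) = 1/(-451/54 + 3*√36301)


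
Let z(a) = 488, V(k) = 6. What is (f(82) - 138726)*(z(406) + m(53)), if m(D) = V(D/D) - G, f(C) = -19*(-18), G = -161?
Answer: -90641520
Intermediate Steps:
f(C) = 342
m(D) = 167 (m(D) = 6 - 1*(-161) = 6 + 161 = 167)
(f(82) - 138726)*(z(406) + m(53)) = (342 - 138726)*(488 + 167) = -138384*655 = -90641520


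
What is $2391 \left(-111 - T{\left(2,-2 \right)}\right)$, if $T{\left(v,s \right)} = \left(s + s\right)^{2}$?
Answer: $-303657$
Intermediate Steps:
$T{\left(v,s \right)} = 4 s^{2}$ ($T{\left(v,s \right)} = \left(2 s\right)^{2} = 4 s^{2}$)
$2391 \left(-111 - T{\left(2,-2 \right)}\right) = 2391 \left(-111 - 4 \left(-2\right)^{2}\right) = 2391 \left(-111 - 4 \cdot 4\right) = 2391 \left(-111 - 16\right) = 2391 \left(-127\right) = -303657$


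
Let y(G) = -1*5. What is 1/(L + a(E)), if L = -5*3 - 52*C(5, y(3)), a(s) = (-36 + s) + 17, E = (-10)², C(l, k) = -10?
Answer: 1/586 ≈ 0.0017065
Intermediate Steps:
y(G) = -5
E = 100
a(s) = -19 + s
L = 505 (L = -5*3 - 52*(-10) = -15 + 520 = 505)
1/(L + a(E)) = 1/(505 + (-19 + 100)) = 1/(505 + 81) = 1/586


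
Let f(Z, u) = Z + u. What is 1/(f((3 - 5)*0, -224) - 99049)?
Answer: -1/99273 ≈ -1.0073e-5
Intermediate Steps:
1/(f((3 - 5)*0, -224) - 99049) = 1/(((3 - 5)*0 - 224) - 99049) = 1/((-2*0 - 224) - 99049) = 1/((0 - 224) - 99049) = 1/(-224 - 99049) = 1/(-99273) = -1/99273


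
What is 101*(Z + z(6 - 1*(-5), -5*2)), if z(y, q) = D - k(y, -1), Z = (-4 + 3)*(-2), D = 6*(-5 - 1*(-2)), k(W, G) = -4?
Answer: -1212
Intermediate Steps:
D = -18 (D = 6*(-5 + 2) = 6*(-3) = -18)
Z = 2 (Z = -1*(-2) = 2)
z(y, q) = -14 (z(y, q) = -18 - 1*(-4) = -18 + 4 = -14)
101*(Z + z(6 - 1*(-5), -5*2)) = 101*(2 - 14) = 101*(-12) = -1212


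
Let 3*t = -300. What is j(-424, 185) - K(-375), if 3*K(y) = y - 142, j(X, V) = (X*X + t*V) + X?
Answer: 483073/3 ≈ 1.6102e+5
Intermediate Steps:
t = -100 (t = (⅓)*(-300) = -100)
j(X, V) = X + X² - 100*V (j(X, V) = (X*X - 100*V) + X = (X² - 100*V) + X = X + X² - 100*V)
K(y) = -142/3 + y/3 (K(y) = (y - 142)/3 = (-142 + y)/3 = -142/3 + y/3)
j(-424, 185) - K(-375) = (-424 + (-424)² - 100*185) - (-142/3 + (⅓)*(-375)) = (-424 + 179776 - 18500) - (-142/3 - 125) = 160852 - 1*(-517/3) = 160852 + 517/3 = 483073/3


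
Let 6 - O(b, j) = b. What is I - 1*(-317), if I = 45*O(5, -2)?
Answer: 362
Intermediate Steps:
O(b, j) = 6 - b
I = 45 (I = 45*(6 - 1*5) = 45*(6 - 5) = 45*1 = 45)
I - 1*(-317) = 45 - 1*(-317) = 45 + 317 = 362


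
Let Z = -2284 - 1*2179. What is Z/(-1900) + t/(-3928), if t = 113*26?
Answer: 746779/466450 ≈ 1.6010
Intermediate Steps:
Z = -4463 (Z = -2284 - 2179 = -4463)
t = 2938
Z/(-1900) + t/(-3928) = -4463/(-1900) + 2938/(-3928) = -4463*(-1/1900) + 2938*(-1/3928) = 4463/1900 - 1469/1964 = 746779/466450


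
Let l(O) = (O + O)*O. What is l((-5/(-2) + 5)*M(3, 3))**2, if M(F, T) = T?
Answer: 4100625/4 ≈ 1.0252e+6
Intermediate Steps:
l(O) = 2*O**2 (l(O) = (2*O)*O = 2*O**2)
l((-5/(-2) + 5)*M(3, 3))**2 = (2*((-5/(-2) + 5)*3)**2)**2 = (2*((-5*(-1/2) + 5)*3)**2)**2 = (2*((5/2 + 5)*3)**2)**2 = (2*((15/2)*3)**2)**2 = (2*(45/2)**2)**2 = (2*(2025/4))**2 = (2025/2)**2 = 4100625/4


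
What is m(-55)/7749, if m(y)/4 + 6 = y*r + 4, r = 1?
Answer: -76/2583 ≈ -0.029423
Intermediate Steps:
m(y) = -8 + 4*y (m(y) = -24 + 4*(y*1 + 4) = -24 + 4*(y + 4) = -24 + 4*(4 + y) = -24 + (16 + 4*y) = -8 + 4*y)
m(-55)/7749 = (-8 + 4*(-55))/7749 = (-8 - 220)*(1/7749) = -228*1/7749 = -76/2583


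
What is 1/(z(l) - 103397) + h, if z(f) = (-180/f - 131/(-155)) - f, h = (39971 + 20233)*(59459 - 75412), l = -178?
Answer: -1367543826934042147/1423880496 ≈ -9.6043e+8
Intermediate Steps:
h = -960434412 (h = 60204*(-15953) = -960434412)
z(f) = 131/155 - f - 180/f (z(f) = (-180/f - 131*(-1/155)) - f = (-180/f + 131/155) - f = (131/155 - 180/f) - f = 131/155 - f - 180/f)
1/(z(l) - 103397) + h = 1/((131/155 - 1*(-178) - 180/(-178)) - 103397) - 960434412 = 1/((131/155 + 178 - 180*(-1/178)) - 103397) - 960434412 = 1/((131/155 + 178 + 90/89) - 103397) - 960434412 = 1/(2481119/13795 - 103397) - 960434412 = 1/(-1423880496/13795) - 960434412 = -13795/1423880496 - 960434412 = -1367543826934042147/1423880496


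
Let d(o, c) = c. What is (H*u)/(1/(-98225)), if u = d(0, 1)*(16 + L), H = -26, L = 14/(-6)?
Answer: 104707850/3 ≈ 3.4903e+7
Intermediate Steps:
L = -7/3 (L = 14*(-1/6) = -7/3 ≈ -2.3333)
u = 41/3 (u = 1*(16 - 7/3) = 1*(41/3) = 41/3 ≈ 13.667)
(H*u)/(1/(-98225)) = (-26*41/3)/(1/(-98225)) = -1066/(3*(-1/98225)) = -1066/3*(-98225) = 104707850/3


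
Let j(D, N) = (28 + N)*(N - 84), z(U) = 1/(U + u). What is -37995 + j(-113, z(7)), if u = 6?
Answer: -6819370/169 ≈ -40351.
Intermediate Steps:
z(U) = 1/(6 + U) (z(U) = 1/(U + 6) = 1/(6 + U))
j(D, N) = (-84 + N)*(28 + N) (j(D, N) = (28 + N)*(-84 + N) = (-84 + N)*(28 + N))
-37995 + j(-113, z(7)) = -37995 + (-2352 + (1/(6 + 7))² - 56/(6 + 7)) = -37995 + (-2352 + (1/13)² - 56/13) = -37995 + (-2352 + (1/13)² - 56*1/13) = -37995 + (-2352 + 1/169 - 56/13) = -37995 - 398215/169 = -6819370/169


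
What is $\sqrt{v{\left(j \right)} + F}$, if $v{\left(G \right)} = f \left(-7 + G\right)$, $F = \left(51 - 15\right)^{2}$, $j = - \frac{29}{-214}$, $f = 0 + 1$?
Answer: $\frac{5 \sqrt{2361490}}{214} \approx 35.905$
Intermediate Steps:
$f = 1$
$j = \frac{29}{214}$ ($j = \left(-29\right) \left(- \frac{1}{214}\right) = \frac{29}{214} \approx 0.13551$)
$F = 1296$ ($F = 36^{2} = 1296$)
$v{\left(G \right)} = -7 + G$ ($v{\left(G \right)} = 1 \left(-7 + G\right) = -7 + G$)
$\sqrt{v{\left(j \right)} + F} = \sqrt{\left(-7 + \frac{29}{214}\right) + 1296} = \sqrt{- \frac{1469}{214} + 1296} = \sqrt{\frac{275875}{214}} = \frac{5 \sqrt{2361490}}{214}$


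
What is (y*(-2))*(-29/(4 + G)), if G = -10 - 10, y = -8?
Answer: 29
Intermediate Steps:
G = -20
(y*(-2))*(-29/(4 + G)) = (-8*(-2))*(-29/(4 - 20)) = 16*(-29/(-16)) = 16*(-29*(-1/16)) = 16*(29/16) = 29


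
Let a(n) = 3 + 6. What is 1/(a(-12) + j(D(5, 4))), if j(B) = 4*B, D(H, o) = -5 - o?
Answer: -1/27 ≈ -0.037037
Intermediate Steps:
a(n) = 9
1/(a(-12) + j(D(5, 4))) = 1/(9 + 4*(-5 - 1*4)) = 1/(9 + 4*(-5 - 4)) = 1/(9 + 4*(-9)) = 1/(9 - 36) = 1/(-27) = -1/27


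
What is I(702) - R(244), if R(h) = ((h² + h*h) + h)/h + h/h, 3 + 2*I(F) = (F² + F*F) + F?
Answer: 985327/2 ≈ 4.9266e+5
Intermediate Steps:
I(F) = -3/2 + F² + F/2 (I(F) = -3/2 + ((F² + F*F) + F)/2 = -3/2 + ((F² + F²) + F)/2 = -3/2 + (2*F² + F)/2 = -3/2 + (F + 2*F²)/2 = -3/2 + (F² + F/2) = -3/2 + F² + F/2)
R(h) = 1 + (h + 2*h²)/h (R(h) = ((h² + h²) + h)/h + 1 = (2*h² + h)/h + 1 = (h + 2*h²)/h + 1 = 1 + (h + 2*h²)/h)
I(702) - R(244) = (-3/2 + 702² + (½)*702) - (2 + 2*244) = (-3/2 + 492804 + 351) - (2 + 488) = 986307/2 - 1*490 = 986307/2 - 490 = 985327/2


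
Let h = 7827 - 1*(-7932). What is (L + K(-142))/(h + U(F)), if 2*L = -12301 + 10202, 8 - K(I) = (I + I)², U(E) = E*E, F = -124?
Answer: -32679/12454 ≈ -2.6240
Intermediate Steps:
h = 15759 (h = 7827 + 7932 = 15759)
U(E) = E²
K(I) = 8 - 4*I² (K(I) = 8 - (I + I)² = 8 - (2*I)² = 8 - 4*I²)
L = -2099/2 (L = (-12301 + 10202)/2 = (½)*(-2099) = -2099/2 ≈ -1049.5)
(L + K(-142))/(h + U(F)) = (-2099/2 + (8 - 4*(-142)²))/(15759 + (-124)²) = (-2099/2 + (8 - 4*20164))/(15759 + 15376) = (-2099/2 + (8 - 80656))/31135 = (-2099/2 - 80648)*(1/31135) = -163395/2*1/31135 = -32679/12454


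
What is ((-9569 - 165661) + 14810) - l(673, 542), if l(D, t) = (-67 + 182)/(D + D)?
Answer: -215925435/1346 ≈ -1.6042e+5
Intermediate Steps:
l(D, t) = 115/(2*D) (l(D, t) = 115/((2*D)) = 115*(1/(2*D)) = 115/(2*D))
((-9569 - 165661) + 14810) - l(673, 542) = ((-9569 - 165661) + 14810) - 115/(2*673) = (-175230 + 14810) - 115/(2*673) = -160420 - 1*115/1346 = -160420 - 115/1346 = -215925435/1346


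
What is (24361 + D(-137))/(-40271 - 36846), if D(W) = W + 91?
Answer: -24315/77117 ≈ -0.31530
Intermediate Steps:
D(W) = 91 + W
(24361 + D(-137))/(-40271 - 36846) = (24361 + (91 - 137))/(-40271 - 36846) = (24361 - 46)/(-77117) = 24315*(-1/77117) = -24315/77117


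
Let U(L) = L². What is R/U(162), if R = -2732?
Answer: -683/6561 ≈ -0.10410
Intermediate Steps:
R/U(162) = -2732/(162²) = -2732/26244 = -2732*1/26244 = -683/6561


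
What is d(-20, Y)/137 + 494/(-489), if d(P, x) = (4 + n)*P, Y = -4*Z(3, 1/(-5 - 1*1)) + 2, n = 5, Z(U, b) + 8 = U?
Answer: -155698/66993 ≈ -2.3241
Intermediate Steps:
Z(U, b) = -8 + U
Y = 22 (Y = -4*(-8 + 3) + 2 = -4*(-5) + 2 = 20 + 2 = 22)
d(P, x) = 9*P (d(P, x) = (4 + 5)*P = 9*P)
d(-20, Y)/137 + 494/(-489) = (9*(-20))/137 + 494/(-489) = -180*1/137 + 494*(-1/489) = -180/137 - 494/489 = -155698/66993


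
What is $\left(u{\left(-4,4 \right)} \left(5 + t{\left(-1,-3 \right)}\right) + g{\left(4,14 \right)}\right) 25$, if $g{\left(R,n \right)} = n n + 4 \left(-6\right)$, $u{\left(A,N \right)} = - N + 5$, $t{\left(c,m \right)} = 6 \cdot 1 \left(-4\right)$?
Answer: $3825$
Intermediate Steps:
$t{\left(c,m \right)} = -24$ ($t{\left(c,m \right)} = 6 \left(-4\right) = -24$)
$u{\left(A,N \right)} = 5 - N$
$g{\left(R,n \right)} = -24 + n^{2}$ ($g{\left(R,n \right)} = n^{2} - 24 = -24 + n^{2}$)
$\left(u{\left(-4,4 \right)} \left(5 + t{\left(-1,-3 \right)}\right) + g{\left(4,14 \right)}\right) 25 = \left(\left(5 - 4\right) \left(5 - 24\right) - \left(24 - 14^{2}\right)\right) 25 = \left(\left(5 - 4\right) \left(-19\right) + \left(-24 + 196\right)\right) 25 = \left(1 \left(-19\right) + 172\right) 25 = \left(-19 + 172\right) 25 = 153 \cdot 25 = 3825$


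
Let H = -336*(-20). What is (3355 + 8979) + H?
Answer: 19054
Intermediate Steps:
H = 6720
(3355 + 8979) + H = (3355 + 8979) + 6720 = 12334 + 6720 = 19054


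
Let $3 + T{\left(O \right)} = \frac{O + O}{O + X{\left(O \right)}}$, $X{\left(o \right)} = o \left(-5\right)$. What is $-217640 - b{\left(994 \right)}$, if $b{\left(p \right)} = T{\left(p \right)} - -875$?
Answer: $- \frac{437023}{2} \approx -2.1851 \cdot 10^{5}$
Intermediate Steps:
$X{\left(o \right)} = - 5 o$
$T{\left(O \right)} = - \frac{7}{2}$ ($T{\left(O \right)} = -3 + \frac{O + O}{O - 5 O} = -3 + \frac{2 O}{\left(-4\right) O} = -3 + 2 O \left(- \frac{1}{4 O}\right) = -3 - \frac{1}{2} = - \frac{7}{2}$)
$b{\left(p \right)} = \frac{1743}{2}$ ($b{\left(p \right)} = - \frac{7}{2} - -875 = - \frac{7}{2} + 875 = \frac{1743}{2}$)
$-217640 - b{\left(994 \right)} = -217640 - \frac{1743}{2} = - \frac{437023}{2}$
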